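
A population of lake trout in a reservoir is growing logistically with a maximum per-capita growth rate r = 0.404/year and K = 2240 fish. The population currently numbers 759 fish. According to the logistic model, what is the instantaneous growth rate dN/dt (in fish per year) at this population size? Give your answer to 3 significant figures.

dN/dt = rN(1 − N/K) = 0.404 × 759 × (1 − 759/2240).
1 − 759/2240 = 0.66116; dN/dt = 0.404 × 759 × 0.66116 = 202.74.

203 fish per year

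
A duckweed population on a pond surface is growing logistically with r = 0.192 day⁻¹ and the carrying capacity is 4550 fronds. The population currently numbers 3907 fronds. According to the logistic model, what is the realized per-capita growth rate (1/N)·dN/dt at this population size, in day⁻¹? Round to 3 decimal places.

(1/N)·dN/dt = r(1 − N/K) = 0.192 × (1 − 3907/4550).
= 0.192 × 0.14132 = 0.027133.

0.027 per day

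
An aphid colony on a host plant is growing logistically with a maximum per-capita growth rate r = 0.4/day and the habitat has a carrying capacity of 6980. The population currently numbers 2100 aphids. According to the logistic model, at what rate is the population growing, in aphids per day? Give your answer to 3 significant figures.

dN/dt = rN(1 − N/K) = 0.4 × 2100 × (1 − 2100/6980).
1 − 2100/6980 = 0.69914; dN/dt = 0.4 × 2100 × 0.69914 = 587.28.

587 aphids per day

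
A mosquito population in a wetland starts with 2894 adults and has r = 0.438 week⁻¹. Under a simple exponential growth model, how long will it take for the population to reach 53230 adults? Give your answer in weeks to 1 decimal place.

6.6 weeks

Set N₀·e^(rt) = 53230: e^(0.438·t) = 53230/2894 = 18.393.
0.438·t = ln(18.393) = 2.912, so t = 2.912/0.438 = 6.6484.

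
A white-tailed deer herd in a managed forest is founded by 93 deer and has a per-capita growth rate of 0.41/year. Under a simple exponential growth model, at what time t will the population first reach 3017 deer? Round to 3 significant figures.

8.49 years

Set N₀·e^(rt) = 3017: e^(0.41·t) = 3017/93 = 32.441.
0.41·t = ln(32.441) = 3.4794, so t = 3.4794/0.41 = 8.4864.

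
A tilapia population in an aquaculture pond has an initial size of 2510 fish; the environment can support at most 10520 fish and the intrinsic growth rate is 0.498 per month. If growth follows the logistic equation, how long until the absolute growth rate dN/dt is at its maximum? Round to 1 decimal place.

Logistic growth is fastest at N = K/2 = 5260.
A = (K − N₀)/N₀ = 3.1912. Set K/(1 + A·e^(−rt)) = K/2 → A·e^(−rt) = 1.
e^(−0.498t) = 1/3.1912 = 0.313358, so t = ln(3.1912)/0.498 = 1.1604/0.498 = 2.3301.

2.3 months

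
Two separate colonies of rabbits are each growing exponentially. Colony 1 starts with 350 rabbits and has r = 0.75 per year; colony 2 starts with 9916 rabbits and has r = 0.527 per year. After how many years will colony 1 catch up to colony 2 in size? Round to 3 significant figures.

15.0 years

Set 350·e^(0.75t) = 9916·e^(0.527t).
e^((0.75 − 0.527)t) = 9916/350 → e^(0.223·t) = 28.331.
0.223·t = ln(28.331) = 3.344, so t = 3.344/0.223 = 14.995.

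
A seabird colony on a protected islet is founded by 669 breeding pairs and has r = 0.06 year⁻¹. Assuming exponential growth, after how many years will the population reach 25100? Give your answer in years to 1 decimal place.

Set N₀·e^(rt) = 25100: e^(0.06·t) = 25100/669 = 37.519.
0.06·t = ln(37.519) = 3.6248, so t = 3.6248/0.06 = 60.414.

60.4 years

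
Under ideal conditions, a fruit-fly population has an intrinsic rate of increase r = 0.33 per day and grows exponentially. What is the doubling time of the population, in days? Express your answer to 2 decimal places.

2.10 days

Doubling time t_d = ln(2)/r = 0.6931/0.33 = 2.1004.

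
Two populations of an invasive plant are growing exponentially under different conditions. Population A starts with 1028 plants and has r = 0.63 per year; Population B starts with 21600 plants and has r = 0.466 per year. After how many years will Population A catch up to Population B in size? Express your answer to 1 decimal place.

Set 1028·e^(0.63t) = 21600·e^(0.466t).
e^((0.63 − 0.466)t) = 21600/1028 → e^(0.164·t) = 21.012.
0.164·t = ln(21.012) = 3.0451, so t = 3.0451/0.164 = 18.568.

18.6 years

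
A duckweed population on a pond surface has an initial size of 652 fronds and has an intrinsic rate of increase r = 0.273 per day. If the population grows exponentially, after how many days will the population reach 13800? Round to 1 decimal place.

11.2 days

Set N₀·e^(rt) = 13800: e^(0.273·t) = 13800/652 = 21.166.
0.273·t = ln(21.166) = 3.0524, so t = 3.0524/0.273 = 11.181.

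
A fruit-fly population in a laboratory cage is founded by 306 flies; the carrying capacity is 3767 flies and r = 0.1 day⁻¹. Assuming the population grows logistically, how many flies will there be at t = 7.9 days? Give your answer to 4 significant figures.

614.2 flies

A = (K − N₀)/N₀ = (3767 − 306)/306 = 11.31.
N(t) = K/(1 + A·e^(−rt)) = 3767/(1 + 11.31×e^(−0.1×7.9)).
e^(−0.79) = 0.45384; denominator = 1 + 11.31×0.45384 = 6.1332.
N = 3767/6.1332 = 614.199.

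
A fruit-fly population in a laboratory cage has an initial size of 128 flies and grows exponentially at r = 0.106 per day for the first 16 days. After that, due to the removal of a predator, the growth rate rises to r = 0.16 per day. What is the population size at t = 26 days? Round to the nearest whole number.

Phase 1: N(16) = 128·e^(0.106×16) = 128·e^1.696 = 697.868.
Phase 2 runs for 26 − 16 = 10 days at r = 0.16.
N(26) = 697.868·e^(0.16×10) = 697.868·e^1.6 = 3456.56.

3457 flies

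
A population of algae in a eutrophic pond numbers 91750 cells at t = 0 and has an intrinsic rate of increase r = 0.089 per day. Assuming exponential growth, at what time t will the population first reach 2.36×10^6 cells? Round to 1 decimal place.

Set N₀·e^(rt) = 2.36×10^6: e^(0.089·t) = 2.36×10^6/91750 = 25.722.
0.089·t = ln(25.722) = 3.2473, so t = 3.2473/0.089 = 36.487.

36.5 days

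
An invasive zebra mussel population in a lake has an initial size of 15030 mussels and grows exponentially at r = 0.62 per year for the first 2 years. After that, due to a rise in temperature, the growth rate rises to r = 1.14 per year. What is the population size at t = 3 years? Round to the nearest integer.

162398 mussels

Phase 1: N(2) = 15030·e^(0.62×2) = 15030·e^1.24 = 51937.9.
Phase 2 runs for 3 − 2 = 1 years at r = 1.14.
N(3) = 51937.9·e^(1.14×1) = 51937.9·e^1.14 = 162398.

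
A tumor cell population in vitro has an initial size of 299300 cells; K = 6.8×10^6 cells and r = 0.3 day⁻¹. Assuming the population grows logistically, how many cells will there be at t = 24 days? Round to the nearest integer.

A = (K − N₀)/N₀ = (6.8×10^6 − 299300)/299300 = 21.72.
N(t) = K/(1 + A·e^(−rt)) = 6.8×10^6/(1 + 21.72×e^(−0.3×24)).
e^(−7.2) = 0.00074659; denominator = 1 + 21.72×0.00074659 = 1.0162.
N = 6.8×10^6/1.0162 = 6.691493×10^6.

6691493 cells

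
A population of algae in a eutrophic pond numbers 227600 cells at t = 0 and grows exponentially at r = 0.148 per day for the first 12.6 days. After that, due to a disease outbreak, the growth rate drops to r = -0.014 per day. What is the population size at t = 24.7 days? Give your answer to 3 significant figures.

1240000 cells

Phase 1: N(12.6) = 227600·e^(0.148×12.6) = 227600·e^1.865 = 1.469077×10^6.
Phase 2 runs for 24.7 − 12.6 = 12.1 days at r = -0.014.
N(24.7) = 1.469077×10^6·e^(-0.014×12.1) = 1.469077×10^6·e^-0.1694 = 1.240153×10^6.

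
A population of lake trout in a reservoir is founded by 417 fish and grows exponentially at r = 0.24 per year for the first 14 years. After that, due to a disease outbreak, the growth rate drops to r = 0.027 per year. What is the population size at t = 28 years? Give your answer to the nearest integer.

17520 fish

Phase 1: N(14) = 417·e^(0.24×14) = 417·e^3.36 = 12005.1.
Phase 2 runs for 28 − 14 = 14 years at r = 0.027.
N(28) = 12005.1·e^(0.027×14) = 12005.1·e^0.378 = 17519.8.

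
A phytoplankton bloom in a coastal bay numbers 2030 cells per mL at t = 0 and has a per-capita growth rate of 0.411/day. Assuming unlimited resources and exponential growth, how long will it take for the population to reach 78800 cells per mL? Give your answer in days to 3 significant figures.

8.90 days

Set N₀·e^(rt) = 78800: e^(0.411·t) = 78800/2030 = 38.818.
0.411·t = ln(38.818) = 3.6589, so t = 3.6589/0.411 = 8.9024.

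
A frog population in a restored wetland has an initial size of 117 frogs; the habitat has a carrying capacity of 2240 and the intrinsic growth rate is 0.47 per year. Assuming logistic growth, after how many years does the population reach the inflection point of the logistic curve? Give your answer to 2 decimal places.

Logistic growth is fastest at N = K/2 = 1120.
A = (K − N₀)/N₀ = 18.145. Set K/(1 + A·e^(−rt)) = K/2 → A·e^(−rt) = 1.
e^(−0.47t) = 1/18.145 = 0.0551107, so t = ln(18.145)/0.47 = 2.8984/0.47 = 6.1668.

6.17 years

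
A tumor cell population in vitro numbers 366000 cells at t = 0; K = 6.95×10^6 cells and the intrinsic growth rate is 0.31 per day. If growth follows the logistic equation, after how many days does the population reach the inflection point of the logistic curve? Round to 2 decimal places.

Logistic growth is fastest at N = K/2 = 3.475×10^6.
A = (K − N₀)/N₀ = 17.989. Set K/(1 + A·e^(−rt)) = K/2 → A·e^(−rt) = 1.
e^(−0.31t) = 1/17.989 = 0.0555893, so t = ln(17.989)/0.31 = 2.8898/0.31 = 9.3218.

9.32 days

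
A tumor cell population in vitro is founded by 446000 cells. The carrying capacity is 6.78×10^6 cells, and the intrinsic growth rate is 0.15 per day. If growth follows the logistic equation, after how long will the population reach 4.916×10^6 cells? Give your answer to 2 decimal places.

24.15 days

A = (K − N₀)/N₀ = (6.78×10^6 − 446000)/446000 = 14.202.
Solve 6.78×10^6/(1 + 14.202·e^(−0.15t)) = 4.916×10^6: 1 + 14.202·e^(−0.15t) = 1.3792, so e^(−0.15t) = 0.0266987.
−0.15·t = ln(0.0266987) = -3.6231, so t = 3.6231/0.15 = 24.154.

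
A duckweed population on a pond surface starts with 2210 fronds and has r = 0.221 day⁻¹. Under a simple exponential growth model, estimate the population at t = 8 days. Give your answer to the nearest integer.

N(t) = N₀·e^(rt) = 2210 × e^(0.221×8) = 2210 × e^1.768.
e^1.768 ≈ 5.8591, so N ≈ 2210 × 5.8591 = 12948.7.

12949 fronds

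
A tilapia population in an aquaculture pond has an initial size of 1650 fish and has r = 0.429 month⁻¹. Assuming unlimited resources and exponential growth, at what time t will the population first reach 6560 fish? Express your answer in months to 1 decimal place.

Set N₀·e^(rt) = 6560: e^(0.429·t) = 6560/1650 = 3.9758.
0.429·t = ln(3.9758) = 1.3802, so t = 1.3802/0.429 = 3.2173.

3.2 months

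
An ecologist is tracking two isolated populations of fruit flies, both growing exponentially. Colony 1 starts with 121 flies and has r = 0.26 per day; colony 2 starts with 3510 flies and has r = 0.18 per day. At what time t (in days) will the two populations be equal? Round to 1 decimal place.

42.1 days

Set 121·e^(0.26t) = 3510·e^(0.18t).
e^((0.26 − 0.18)t) = 3510/121 → e^(0.08·t) = 29.008.
0.08·t = ln(29.008) = 3.3676, so t = 3.3676/0.08 = 42.095.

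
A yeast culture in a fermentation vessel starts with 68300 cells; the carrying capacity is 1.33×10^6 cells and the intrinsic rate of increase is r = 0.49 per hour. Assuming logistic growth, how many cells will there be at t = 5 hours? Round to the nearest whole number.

A = (K − N₀)/N₀ = (1.33×10^6 − 68300)/68300 = 18.473.
N(t) = K/(1 + A·e^(−rt)) = 1.33×10^6/(1 + 18.473×e^(−0.49×5)).
e^(−2.45) = 0.086294; denominator = 1 + 18.473×0.086294 = 2.5941.
N = 1.33×10^6/2.5941 = 512703.

512703 cells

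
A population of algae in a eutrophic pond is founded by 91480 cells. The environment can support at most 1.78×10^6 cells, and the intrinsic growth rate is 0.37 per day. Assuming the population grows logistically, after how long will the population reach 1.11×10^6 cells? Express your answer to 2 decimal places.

9.24 days

A = (K − N₀)/N₀ = (1.78×10^6 − 91480)/91480 = 18.458.
Solve 1.78×10^6/(1 + 18.458·e^(−0.37t)) = 1.11×10^6: 1 + 18.458·e^(−0.37t) = 1.6036, so e^(−0.37t) = 0.0327018.
−0.37·t = ln(0.0327018) = -3.4203, so t = 3.4203/0.37 = 9.2441.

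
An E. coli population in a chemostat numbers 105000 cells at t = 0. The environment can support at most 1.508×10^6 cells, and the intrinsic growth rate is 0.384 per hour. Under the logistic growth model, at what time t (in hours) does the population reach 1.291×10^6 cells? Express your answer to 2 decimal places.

11.40 hours

A = (K − N₀)/N₀ = (1.508×10^6 − 105000)/105000 = 13.362.
Solve 1.508×10^6/(1 + 13.362·e^(−0.384t)) = 1.291×10^6: 1 + 13.362·e^(−0.384t) = 1.1681, so e^(−0.384t) = 0.0125796.
−0.384·t = ln(0.0125796) = -4.3757, so t = 4.3757/0.384 = 11.395.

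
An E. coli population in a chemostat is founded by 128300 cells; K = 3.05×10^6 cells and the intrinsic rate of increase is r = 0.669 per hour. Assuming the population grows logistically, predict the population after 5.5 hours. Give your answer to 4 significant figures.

1937000 cells

A = (K − N₀)/N₀ = (3.05×10^6 − 128300)/128300 = 22.772.
N(t) = K/(1 + A·e^(−rt)) = 3.05×10^6/(1 + 22.772×e^(−0.669×5.5)).
e^(−3.679) = 0.025236; denominator = 1 + 22.772×0.025236 = 1.5747.
N = 3.05×10^6/1.5747 = 1.936907×10^6.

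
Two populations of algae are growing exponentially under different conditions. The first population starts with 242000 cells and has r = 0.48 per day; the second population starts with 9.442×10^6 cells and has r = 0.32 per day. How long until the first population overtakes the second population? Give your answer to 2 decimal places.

Set 242000·e^(0.48t) = 9.442×10^6·e^(0.32t).
e^((0.48 − 0.32)t) = 9.442×10^6/242000 → e^(0.16·t) = 39.017.
0.16·t = ln(39.017) = 3.664, so t = 3.664/0.16 = 22.9.

22.90 days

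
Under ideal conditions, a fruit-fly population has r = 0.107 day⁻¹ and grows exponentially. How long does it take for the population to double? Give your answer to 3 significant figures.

6.48 days

Doubling time t_d = ln(2)/r = 0.6931/0.107 = 6.478.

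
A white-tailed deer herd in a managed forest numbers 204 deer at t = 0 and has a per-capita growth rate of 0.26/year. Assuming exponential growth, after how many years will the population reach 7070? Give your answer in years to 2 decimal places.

13.64 years

Set N₀·e^(rt) = 7070: e^(0.26·t) = 7070/204 = 34.657.
0.26·t = ln(34.657) = 3.5455, so t = 3.5455/0.26 = 13.637.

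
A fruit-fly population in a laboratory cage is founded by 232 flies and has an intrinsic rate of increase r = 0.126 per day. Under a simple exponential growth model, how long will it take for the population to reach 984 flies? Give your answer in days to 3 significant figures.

Set N₀·e^(rt) = 984: e^(0.126·t) = 984/232 = 4.2414.
0.126·t = ln(4.2414) = 1.4449, so t = 1.4449/0.126 = 11.467.

11.5 days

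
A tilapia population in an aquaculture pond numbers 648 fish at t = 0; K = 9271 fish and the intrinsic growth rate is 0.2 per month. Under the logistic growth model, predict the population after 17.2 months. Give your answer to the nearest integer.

A = (K − N₀)/N₀ = (9271 − 648)/648 = 13.307.
N(t) = K/(1 + A·e^(−rt)) = 9271/(1 + 13.307×e^(−0.2×17.2)).
e^(−3.44) = 0.032065; denominator = 1 + 13.307×0.032065 = 1.4267.
N = 9271/1.4267 = 6498.27.

6498 fish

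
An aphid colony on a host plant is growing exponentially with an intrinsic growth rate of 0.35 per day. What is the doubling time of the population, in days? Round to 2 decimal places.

1.98 days

Doubling time t_d = ln(2)/r = 0.6931/0.35 = 1.9804.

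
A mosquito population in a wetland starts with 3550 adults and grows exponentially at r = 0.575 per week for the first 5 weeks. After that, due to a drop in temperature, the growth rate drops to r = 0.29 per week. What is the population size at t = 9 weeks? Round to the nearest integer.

Phase 1: N(5) = 3550·e^(0.575×5) = 3550·e^2.875 = 62925.3.
Phase 2 runs for 9 − 5 = 4 weeks at r = 0.29.
N(9) = 62925.3·e^(0.29×4) = 62925.3·e^1.16 = 200727.

200727 adults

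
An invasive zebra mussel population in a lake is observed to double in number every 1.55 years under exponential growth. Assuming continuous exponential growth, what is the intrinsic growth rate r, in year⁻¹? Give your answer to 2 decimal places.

0.45 per year

r = ln(2)/t_d = 0.6931/1.55 = 0.44719.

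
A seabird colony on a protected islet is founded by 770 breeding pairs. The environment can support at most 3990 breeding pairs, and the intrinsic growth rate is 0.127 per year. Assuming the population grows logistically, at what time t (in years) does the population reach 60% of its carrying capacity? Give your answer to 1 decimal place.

14.5 years

A = (K − N₀)/N₀ = (3990 − 770)/770 = 4.1818.
Solve 3990/(1 + 4.1818·e^(−0.127t)) = 2394: 1 + 4.1818·e^(−0.127t) = 1.6667, so e^(−0.127t) = 0.15942.
−0.127·t = ln(0.15942) = -1.8362, so t = 1.8362/0.127 = 14.458.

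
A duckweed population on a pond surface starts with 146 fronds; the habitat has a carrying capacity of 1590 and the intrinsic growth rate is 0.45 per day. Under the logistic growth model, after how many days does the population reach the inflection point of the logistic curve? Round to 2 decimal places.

Logistic growth is fastest at N = K/2 = 795.
A = (K − N₀)/N₀ = 9.8904. Set K/(1 + A·e^(−rt)) = K/2 → A·e^(−rt) = 1.
e^(−0.45t) = 1/9.8904 = 0.101108, so t = ln(9.8904)/0.45 = 2.2916/0.45 = 5.0924.

5.09 days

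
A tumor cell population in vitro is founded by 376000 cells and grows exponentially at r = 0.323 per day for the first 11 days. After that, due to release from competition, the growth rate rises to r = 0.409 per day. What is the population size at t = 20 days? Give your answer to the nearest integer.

Phase 1: N(11) = 376000·e^(0.323×11) = 376000·e^3.553 = 1.312914×10^7.
Phase 2 runs for 20 − 11 = 9 days at r = 0.409.
N(20) = 1.312914×10^7·e^(0.409×9) = 1.312914×10^7·e^3.681 = 5.210437×10^8.

521043673 cells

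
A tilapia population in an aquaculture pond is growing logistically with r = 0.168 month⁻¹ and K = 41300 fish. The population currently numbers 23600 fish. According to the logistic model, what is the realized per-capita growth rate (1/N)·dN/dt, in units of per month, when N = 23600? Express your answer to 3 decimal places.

(1/N)·dN/dt = r(1 − N/K) = 0.168 × (1 − 23600/41300).
= 0.168 × 0.42857 = 0.072.

0.072 per month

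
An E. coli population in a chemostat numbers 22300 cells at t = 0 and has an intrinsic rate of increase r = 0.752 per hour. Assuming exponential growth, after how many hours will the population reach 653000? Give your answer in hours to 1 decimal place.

Set N₀·e^(rt) = 653000: e^(0.752·t) = 653000/22300 = 29.283.
0.752·t = ln(29.283) = 3.377, so t = 3.377/0.752 = 4.4907.

4.5 hours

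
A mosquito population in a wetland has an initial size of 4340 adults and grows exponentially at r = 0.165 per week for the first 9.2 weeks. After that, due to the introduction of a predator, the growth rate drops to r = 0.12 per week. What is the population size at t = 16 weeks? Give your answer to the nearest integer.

44785 adults

Phase 1: N(9.2) = 4340·e^(0.165×9.2) = 4340·e^1.518 = 19803.8.
Phase 2 runs for 16 − 9.2 = 6.8 weeks at r = 0.12.
N(16) = 19803.8·e^(0.12×6.8) = 19803.8·e^0.816 = 44785.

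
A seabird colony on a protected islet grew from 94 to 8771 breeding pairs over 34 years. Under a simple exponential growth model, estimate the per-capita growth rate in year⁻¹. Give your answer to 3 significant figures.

0.133 per year

From N(t) = N₀·e^(rt): e^(r·34) = 8771/94 = 93.309.
r·34 = ln(93.309) = 4.5359, so r = 4.5359/34 = 0.13341.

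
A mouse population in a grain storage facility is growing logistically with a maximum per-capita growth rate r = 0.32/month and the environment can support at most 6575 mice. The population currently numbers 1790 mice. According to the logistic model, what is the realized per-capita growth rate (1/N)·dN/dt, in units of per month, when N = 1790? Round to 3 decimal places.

0.233 per month

(1/N)·dN/dt = r(1 − N/K) = 0.32 × (1 − 1790/6575).
= 0.32 × 0.72776 = 0.23288.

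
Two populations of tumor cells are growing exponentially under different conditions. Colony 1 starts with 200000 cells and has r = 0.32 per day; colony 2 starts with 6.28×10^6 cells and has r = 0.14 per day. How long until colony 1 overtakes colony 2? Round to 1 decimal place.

Set 200000·e^(0.32t) = 6.28×10^6·e^(0.14t).
e^((0.32 − 0.14)t) = 6.28×10^6/200000 → e^(0.18·t) = 31.4.
0.18·t = ln(31.4) = 3.4468, so t = 3.4468/0.18 = 19.149.

19.1 days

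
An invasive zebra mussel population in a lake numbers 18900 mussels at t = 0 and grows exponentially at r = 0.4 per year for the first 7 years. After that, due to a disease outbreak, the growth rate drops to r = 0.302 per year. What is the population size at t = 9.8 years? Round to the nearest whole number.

723979 mussels

Phase 1: N(7) = 18900·e^(0.4×7) = 18900·e^2.8 = 310804.
Phase 2 runs for 9.8 − 7 = 2.8 years at r = 0.302.
N(9.8) = 310804·e^(0.302×2.8) = 310804·e^0.8456 = 723979.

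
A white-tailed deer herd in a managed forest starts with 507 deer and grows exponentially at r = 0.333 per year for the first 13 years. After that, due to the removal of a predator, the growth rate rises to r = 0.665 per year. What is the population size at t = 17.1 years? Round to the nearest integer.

Phase 1: N(13) = 507·e^(0.333×13) = 507·e^4.329 = 38465.3.
Phase 2 runs for 17.1 − 13 = 4.1 years at r = 0.665.
N(17.1) = 38465.3·e^(0.665×4.1) = 38465.3·e^2.727 = 587723.

587723 deer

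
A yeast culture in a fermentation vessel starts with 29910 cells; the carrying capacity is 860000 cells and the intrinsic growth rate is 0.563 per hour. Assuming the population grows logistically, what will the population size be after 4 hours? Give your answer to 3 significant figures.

A = (K − N₀)/N₀ = (860000 − 29910)/29910 = 27.753.
N(t) = K/(1 + A·e^(−rt)) = 860000/(1 + 27.753×e^(−0.563×4)).
e^(−2.252) = 0.10519; denominator = 1 + 27.753×0.10519 = 3.9193.
N = 860000/3.9193 = 219427.

219000 cells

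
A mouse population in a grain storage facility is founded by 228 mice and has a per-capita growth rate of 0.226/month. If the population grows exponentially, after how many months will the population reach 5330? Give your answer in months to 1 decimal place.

Set N₀·e^(rt) = 5330: e^(0.226·t) = 5330/228 = 23.377.
0.226·t = ln(23.377) = 3.1518, so t = 3.1518/0.226 = 13.946.

13.9 months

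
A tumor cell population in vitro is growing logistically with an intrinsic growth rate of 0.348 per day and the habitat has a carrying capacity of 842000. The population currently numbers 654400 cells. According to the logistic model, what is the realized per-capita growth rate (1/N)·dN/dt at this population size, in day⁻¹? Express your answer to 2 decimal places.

(1/N)·dN/dt = r(1 − N/K) = 0.348 × (1 − 654400/842000).
= 0.348 × 0.2228 = 0.077535.

0.08 per day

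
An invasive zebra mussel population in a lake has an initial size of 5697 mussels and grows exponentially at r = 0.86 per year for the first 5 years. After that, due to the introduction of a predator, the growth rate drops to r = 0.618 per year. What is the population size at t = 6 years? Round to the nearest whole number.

778944 mussels

Phase 1: N(5) = 5697·e^(0.86×5) = 5697·e^4.3 = 419868.
Phase 2 runs for 6 − 5 = 1 years at r = 0.618.
N(6) = 419868·e^(0.618×1) = 419868·e^0.618 = 778944.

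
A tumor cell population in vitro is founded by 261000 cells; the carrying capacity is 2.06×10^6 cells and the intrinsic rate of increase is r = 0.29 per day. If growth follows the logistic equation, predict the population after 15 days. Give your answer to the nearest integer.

A = (K − N₀)/N₀ = (2.06×10^6 − 261000)/261000 = 6.8927.
N(t) = K/(1 + A·e^(−rt)) = 2.06×10^6/(1 + 6.8927×e^(−0.29×15)).
e^(−4.35) = 0.012907; denominator = 1 + 6.8927×0.012907 = 1.089.
N = 2.06×10^6/1.089 = 1.891708×10^6.

1891708 cells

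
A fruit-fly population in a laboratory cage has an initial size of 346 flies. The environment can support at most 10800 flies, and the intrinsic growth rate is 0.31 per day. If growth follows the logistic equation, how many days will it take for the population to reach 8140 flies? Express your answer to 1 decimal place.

14.6 days

A = (K − N₀)/N₀ = (10800 − 346)/346 = 30.214.
Solve 10800/(1 + 30.214·e^(−0.31t)) = 8140: 1 + 30.214·e^(−0.31t) = 1.3268, so e^(−0.31t) = 0.0108156.
−0.31·t = ln(0.0108156) = -4.5268, so t = 4.5268/0.31 = 14.602.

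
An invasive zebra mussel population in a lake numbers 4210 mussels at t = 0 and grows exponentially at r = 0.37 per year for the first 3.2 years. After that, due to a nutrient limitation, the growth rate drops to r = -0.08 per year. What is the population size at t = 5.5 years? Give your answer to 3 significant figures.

Phase 1: N(3.2) = 4210·e^(0.37×3.2) = 4210·e^1.184 = 13755.8.
Phase 2 runs for 5.5 − 3.2 = 2.3 years at r = -0.08.
N(5.5) = 13755.8·e^(-0.08×2.3) = 13755.8·e^-0.184 = 11444.

11400 mussels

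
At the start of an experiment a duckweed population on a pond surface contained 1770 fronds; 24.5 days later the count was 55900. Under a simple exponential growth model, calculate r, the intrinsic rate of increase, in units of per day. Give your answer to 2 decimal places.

0.14 per day

From N(t) = N₀·e^(rt): e^(r·24.5) = 55900/1770 = 31.582.
r·24.5 = ln(31.582) = 3.4526, so r = 3.4526/24.5 = 0.14092.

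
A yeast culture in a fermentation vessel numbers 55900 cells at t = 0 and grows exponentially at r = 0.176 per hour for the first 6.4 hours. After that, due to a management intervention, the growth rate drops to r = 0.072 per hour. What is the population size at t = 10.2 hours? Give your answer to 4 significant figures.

Phase 1: N(6.4) = 55900·e^(0.176×6.4) = 55900·e^1.126 = 172425.
Phase 2 runs for 10.2 − 6.4 = 3.8 hours at r = 0.072.
N(10.2) = 172425·e^(0.072×3.8) = 172425·e^0.2736 = 226686.

226700 cells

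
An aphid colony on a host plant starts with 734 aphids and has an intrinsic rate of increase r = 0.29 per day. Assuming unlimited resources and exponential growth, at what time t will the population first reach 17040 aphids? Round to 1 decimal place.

10.8 days

Set N₀·e^(rt) = 17040: e^(0.29·t) = 17040/734 = 23.215.
0.29·t = ln(23.215) = 3.1448, so t = 3.1448/0.29 = 10.844.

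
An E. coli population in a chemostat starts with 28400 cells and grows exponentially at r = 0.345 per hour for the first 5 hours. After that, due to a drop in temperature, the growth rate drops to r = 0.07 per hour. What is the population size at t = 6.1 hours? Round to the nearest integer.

172154 cells

Phase 1: N(5) = 28400·e^(0.345×5) = 28400·e^1.725 = 159396.
Phase 2 runs for 6.1 − 5 = 1.1 hours at r = 0.07.
N(6.1) = 159396·e^(0.07×1.1) = 159396·e^0.077 = 172154.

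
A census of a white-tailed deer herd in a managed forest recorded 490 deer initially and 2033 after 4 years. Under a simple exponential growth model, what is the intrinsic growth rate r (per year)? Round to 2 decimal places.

From N(t) = N₀·e^(rt): e^(r·4) = 2033/490 = 4.149.
r·4 = ln(4.149) = 1.4229, so r = 1.4229/4 = 0.35572.

0.36 per year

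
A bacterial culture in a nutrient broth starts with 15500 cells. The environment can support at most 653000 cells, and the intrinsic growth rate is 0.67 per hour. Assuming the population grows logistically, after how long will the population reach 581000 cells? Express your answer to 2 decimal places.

8.66 hours

A = (K − N₀)/N₀ = (653000 − 15500)/15500 = 41.129.
Solve 653000/(1 + 41.129·e^(−0.67t)) = 581000: 1 + 41.129·e^(−0.67t) = 1.1239, so e^(−0.67t) = 0.00301306.
−0.67·t = ln(0.00301306) = -5.8048, so t = 5.8048/0.67 = 8.6639.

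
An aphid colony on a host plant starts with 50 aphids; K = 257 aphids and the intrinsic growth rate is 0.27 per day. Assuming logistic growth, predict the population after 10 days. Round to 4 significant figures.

201.1 aphids

A = (K − N₀)/N₀ = (257 − 50)/50 = 4.14.
N(t) = K/(1 + A·e^(−rt)) = 257/(1 + 4.14×e^(−0.27×10)).
e^(−2.7) = 0.067206; denominator = 1 + 4.14×0.067206 = 1.2782.
N = 257/1.2782 = 201.059.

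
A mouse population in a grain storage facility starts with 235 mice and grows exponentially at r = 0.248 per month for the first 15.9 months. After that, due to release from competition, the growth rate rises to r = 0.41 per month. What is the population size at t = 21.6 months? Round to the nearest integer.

125465 mice

Phase 1: N(15.9) = 235·e^(0.248×15.9) = 235·e^3.943 = 12122.1.
Phase 2 runs for 21.6 − 15.9 = 5.7 months at r = 0.41.
N(21.6) = 12122.1·e^(0.41×5.7) = 12122.1·e^2.337 = 125465.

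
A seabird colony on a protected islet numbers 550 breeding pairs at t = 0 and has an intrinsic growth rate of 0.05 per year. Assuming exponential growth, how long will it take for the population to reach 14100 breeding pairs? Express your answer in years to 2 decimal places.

Set N₀·e^(rt) = 14100: e^(0.05·t) = 14100/550 = 25.636.
0.05·t = ln(25.636) = 3.244, so t = 3.244/0.05 = 64.88.

64.88 years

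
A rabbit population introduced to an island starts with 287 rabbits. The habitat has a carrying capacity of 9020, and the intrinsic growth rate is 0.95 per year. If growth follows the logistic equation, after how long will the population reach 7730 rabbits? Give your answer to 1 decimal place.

5.5 years

A = (K − N₀)/N₀ = (9020 − 287)/287 = 30.429.
Solve 9020/(1 + 30.429·e^(−0.95t)) = 7730: 1 + 30.429·e^(−0.95t) = 1.1669, so e^(−0.95t) = 0.00548439.
−0.95·t = ln(0.00548439) = -5.2058, so t = 5.2058/0.95 = 5.4798.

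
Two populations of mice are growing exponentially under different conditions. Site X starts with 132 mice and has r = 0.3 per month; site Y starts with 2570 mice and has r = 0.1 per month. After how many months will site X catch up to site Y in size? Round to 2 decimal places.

Set 132·e^(0.3t) = 2570·e^(0.1t).
e^((0.3 − 0.1)t) = 2570/132 → e^(0.2·t) = 19.47.
0.2·t = ln(19.47) = 2.9689, so t = 2.9689/0.2 = 14.844.

14.84 months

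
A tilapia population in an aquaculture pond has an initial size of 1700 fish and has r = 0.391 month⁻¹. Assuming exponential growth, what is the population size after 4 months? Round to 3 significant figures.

N(t) = N₀·e^(rt) = 1700 × e^(0.391×4) = 1700 × e^1.564.
e^1.564 ≈ 4.7779, so N ≈ 1700 × 4.7779 = 8122.42.

8120 fish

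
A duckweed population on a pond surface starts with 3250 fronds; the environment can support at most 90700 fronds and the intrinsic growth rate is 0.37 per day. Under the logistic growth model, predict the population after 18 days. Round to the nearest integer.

87678 fronds

A = (K − N₀)/N₀ = (90700 − 3250)/3250 = 26.908.
N(t) = K/(1 + A·e^(−rt)) = 90700/(1 + 26.908×e^(−0.37×18)).
e^(−6.66) = 0.0012811; denominator = 1 + 26.908×0.0012811 = 1.0345.
N = 90700/1.0345 = 87677.5.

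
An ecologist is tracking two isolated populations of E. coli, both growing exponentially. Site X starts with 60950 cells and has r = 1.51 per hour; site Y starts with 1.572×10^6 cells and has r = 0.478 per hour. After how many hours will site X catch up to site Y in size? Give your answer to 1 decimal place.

Set 60950·e^(1.51t) = 1.572×10^6·e^(0.478t).
e^((1.51 − 0.478)t) = 1.572×10^6/60950 → e^(1.032·t) = 25.792.
1.032·t = ln(25.792) = 3.2501, so t = 3.2501/1.032 = 3.1493.

3.1 hours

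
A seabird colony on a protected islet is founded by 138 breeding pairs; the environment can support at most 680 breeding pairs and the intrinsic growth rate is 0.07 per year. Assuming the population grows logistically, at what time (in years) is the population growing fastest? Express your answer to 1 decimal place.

19.5 years

Logistic growth is fastest at N = K/2 = 340.
A = (K − N₀)/N₀ = 3.9275. Set K/(1 + A·e^(−rt)) = K/2 → A·e^(−rt) = 1.
e^(−0.07t) = 1/3.9275 = 0.254613, so t = ln(3.9275)/0.07 = 1.368/0.07 = 19.543.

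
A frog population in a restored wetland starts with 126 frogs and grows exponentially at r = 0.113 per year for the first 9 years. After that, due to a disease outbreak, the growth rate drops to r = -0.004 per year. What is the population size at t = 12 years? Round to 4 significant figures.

Phase 1: N(9) = 126·e^(0.113×9) = 126·e^1.017 = 348.376.
Phase 2 runs for 12 − 9 = 3 years at r = -0.004.
N(12) = 348.376·e^(-0.004×3) = 348.376·e^-0.012 = 344.22.

344.2 frogs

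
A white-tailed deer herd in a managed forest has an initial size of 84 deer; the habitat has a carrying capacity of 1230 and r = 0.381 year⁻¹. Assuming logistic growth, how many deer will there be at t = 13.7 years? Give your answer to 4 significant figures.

1145 deer

A = (K − N₀)/N₀ = (1230 − 84)/84 = 13.643.
N(t) = K/(1 + A·e^(−rt)) = 1230/(1 + 13.643×e^(−0.381×13.7)).
e^(−5.22) = 0.005409; denominator = 1 + 13.643×0.005409 = 1.0738.
N = 1230/1.0738 = 1145.47.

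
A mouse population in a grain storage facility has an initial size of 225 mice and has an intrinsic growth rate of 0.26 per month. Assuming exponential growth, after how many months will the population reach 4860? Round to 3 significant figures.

11.8 months

Set N₀·e^(rt) = 4860: e^(0.26·t) = 4860/225 = 21.6.
0.26·t = ln(21.6) = 3.0727, so t = 3.0727/0.26 = 11.818.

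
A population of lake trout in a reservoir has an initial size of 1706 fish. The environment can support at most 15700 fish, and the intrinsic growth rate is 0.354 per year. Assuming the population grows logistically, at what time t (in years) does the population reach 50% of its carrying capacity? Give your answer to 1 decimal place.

5.9 years

A = (K − N₀)/N₀ = (15700 − 1706)/1706 = 8.2028.
Solve 15700/(1 + 8.2028·e^(−0.354t)) = 7850: 1 + 8.2028·e^(−0.354t) = 2, so e^(−0.354t) = 0.121909.
−0.354·t = ln(0.121909) = -2.1045, so t = 2.1045/0.354 = 5.9449.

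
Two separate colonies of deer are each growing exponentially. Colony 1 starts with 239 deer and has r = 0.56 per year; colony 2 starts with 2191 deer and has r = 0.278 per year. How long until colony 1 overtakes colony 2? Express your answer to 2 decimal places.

7.86 years

Set 239·e^(0.56t) = 2191·e^(0.278t).
e^((0.56 − 0.278)t) = 2191/239 → e^(0.282·t) = 9.1674.
0.282·t = ln(9.1674) = 2.2156, so t = 2.2156/0.282 = 7.8569.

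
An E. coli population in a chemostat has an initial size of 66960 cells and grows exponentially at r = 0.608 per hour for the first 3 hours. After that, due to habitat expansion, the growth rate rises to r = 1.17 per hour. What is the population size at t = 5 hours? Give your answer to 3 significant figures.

Phase 1: N(3) = 66960·e^(0.608×3) = 66960·e^1.824 = 414924.
Phase 2 runs for 5 − 3 = 2 hours at r = 1.17.
N(5) = 414924·e^(1.17×2) = 414924·e^2.34 = 4.307424×10^6.

4310000 cells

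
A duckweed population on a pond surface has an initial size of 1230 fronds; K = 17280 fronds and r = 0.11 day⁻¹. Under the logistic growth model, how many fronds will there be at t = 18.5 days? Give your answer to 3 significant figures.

A = (K − N₀)/N₀ = (17280 − 1230)/1230 = 13.049.
N(t) = K/(1 + A·e^(−rt)) = 17280/(1 + 13.049×e^(−0.11×18.5)).
e^(−2.035) = 0.13068; denominator = 1 + 13.049×0.13068 = 2.7052.
N = 17280/2.7052 = 6387.65.

6390 fronds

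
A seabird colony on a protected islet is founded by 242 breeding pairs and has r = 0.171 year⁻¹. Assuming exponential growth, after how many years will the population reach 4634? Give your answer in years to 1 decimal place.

Set N₀·e^(rt) = 4634: e^(0.171·t) = 4634/242 = 19.149.
0.171·t = ln(19.149) = 2.9522, so t = 2.9522/0.171 = 17.265.

17.3 years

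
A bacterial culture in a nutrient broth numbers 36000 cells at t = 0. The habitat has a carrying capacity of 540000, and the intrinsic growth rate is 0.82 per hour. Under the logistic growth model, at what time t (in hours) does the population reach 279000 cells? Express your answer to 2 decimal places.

A = (K − N₀)/N₀ = (540000 − 36000)/36000 = 14.
Solve 540000/(1 + 14·e^(−0.82t)) = 279000: 1 + 14·e^(−0.82t) = 1.9355, so e^(−0.82t) = 0.0668203.
−0.82·t = ln(0.0668203) = -2.7057, so t = 2.7057/0.82 = 3.2997.

3.30 hours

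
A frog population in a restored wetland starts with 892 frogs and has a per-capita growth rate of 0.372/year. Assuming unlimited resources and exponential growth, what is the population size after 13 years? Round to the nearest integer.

112360 frogs

N(t) = N₀·e^(rt) = 892 × e^(0.372×13) = 892 × e^4.836.
e^4.836 ≈ 125.96, so N ≈ 892 × 125.96 = 112360.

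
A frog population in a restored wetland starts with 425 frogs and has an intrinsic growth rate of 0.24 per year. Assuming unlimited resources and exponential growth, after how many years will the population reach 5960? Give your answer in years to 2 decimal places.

Set N₀·e^(rt) = 5960: e^(0.24·t) = 5960/425 = 14.024.
0.24·t = ln(14.024) = 2.6407, so t = 2.6407/0.24 = 11.003.

11.00 years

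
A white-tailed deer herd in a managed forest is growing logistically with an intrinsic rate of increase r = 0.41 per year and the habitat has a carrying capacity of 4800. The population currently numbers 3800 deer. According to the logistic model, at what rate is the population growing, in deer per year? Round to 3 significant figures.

325 deer per year

dN/dt = rN(1 − N/K) = 0.41 × 3800 × (1 − 3800/4800).
1 − 3800/4800 = 0.20833; dN/dt = 0.41 × 3800 × 0.20833 = 324.58.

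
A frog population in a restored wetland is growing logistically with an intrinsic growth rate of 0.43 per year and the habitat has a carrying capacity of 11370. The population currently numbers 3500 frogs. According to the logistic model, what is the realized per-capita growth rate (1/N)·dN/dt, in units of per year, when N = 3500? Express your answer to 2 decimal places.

(1/N)·dN/dt = r(1 − N/K) = 0.43 × (1 − 3500/11370).
= 0.43 × 0.69217 = 0.29763.

0.30 per year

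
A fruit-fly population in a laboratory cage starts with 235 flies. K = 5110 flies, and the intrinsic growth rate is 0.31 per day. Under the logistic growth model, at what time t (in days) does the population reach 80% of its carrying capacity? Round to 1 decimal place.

14.3 days

A = (K − N₀)/N₀ = (5110 − 235)/235 = 20.745.
Solve 5110/(1 + 20.745·e^(−0.31t)) = 4088: 1 + 20.745·e^(−0.31t) = 1.25, so e^(−0.31t) = 0.0120513.
−0.31·t = ln(0.0120513) = -4.4186, so t = 4.4186/0.31 = 14.253.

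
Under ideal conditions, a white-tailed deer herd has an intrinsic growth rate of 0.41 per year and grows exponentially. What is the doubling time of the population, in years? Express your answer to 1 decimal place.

Doubling time t_d = ln(2)/r = 0.6931/0.41 = 1.6906.

1.7 years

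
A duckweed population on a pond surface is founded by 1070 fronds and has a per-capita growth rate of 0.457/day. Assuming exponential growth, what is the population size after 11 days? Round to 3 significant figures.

N(t) = N₀·e^(rt) = 1070 × e^(0.457×11) = 1070 × e^5.027.
e^5.027 ≈ 152.47, so N ≈ 1070 × 152.47 = 163148.

163000 fronds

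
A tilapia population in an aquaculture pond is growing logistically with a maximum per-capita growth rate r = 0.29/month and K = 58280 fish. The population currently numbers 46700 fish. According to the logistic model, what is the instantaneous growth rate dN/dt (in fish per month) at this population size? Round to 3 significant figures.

2690 fish per month

dN/dt = rN(1 − N/K) = 0.29 × 46700 × (1 − 46700/58280).
1 − 46700/58280 = 0.1987; dN/dt = 0.29 × 46700 × 0.1987 = 2690.9.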